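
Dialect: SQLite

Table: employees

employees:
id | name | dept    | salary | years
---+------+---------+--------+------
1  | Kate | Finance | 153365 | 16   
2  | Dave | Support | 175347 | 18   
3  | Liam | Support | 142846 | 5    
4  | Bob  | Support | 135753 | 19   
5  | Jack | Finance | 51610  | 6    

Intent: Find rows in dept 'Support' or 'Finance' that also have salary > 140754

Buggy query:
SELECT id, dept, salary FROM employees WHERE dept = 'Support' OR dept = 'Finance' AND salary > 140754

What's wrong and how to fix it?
Bug: AND binds tighter than OR, so this parses as dept = 'Support' OR (dept = 'Finance' AND salary > 140754)

Fix: Add parentheses around the OR so the AND applies to both alternatives

Corrected query:
SELECT id, dept, salary FROM employees WHERE (dept = 'Support' OR dept = 'Finance') AND salary > 140754

Result:
id | dept    | salary
---+---------+-------
1  | Finance | 153365
2  | Support | 175347
3  | Support | 142846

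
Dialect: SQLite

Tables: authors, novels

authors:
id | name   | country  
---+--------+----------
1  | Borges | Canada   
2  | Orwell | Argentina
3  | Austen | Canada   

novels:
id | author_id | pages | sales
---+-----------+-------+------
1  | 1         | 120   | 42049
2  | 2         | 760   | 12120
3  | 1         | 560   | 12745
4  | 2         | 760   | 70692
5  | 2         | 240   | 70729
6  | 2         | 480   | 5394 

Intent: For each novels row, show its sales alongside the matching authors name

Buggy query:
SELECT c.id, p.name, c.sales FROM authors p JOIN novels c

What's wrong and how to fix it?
Bug: JOIN with no ON clause produces a cartesian product; every novels row pairs with every authors row

Fix: Specify the join condition linking the foreign key to the parent id

Corrected query:
SELECT c.id, p.name, c.sales FROM authors p JOIN novels c ON c.author_id = p.id

Result:
id | name   | sales
---+--------+------
1  | Borges | 42049
2  | Orwell | 12120
3  | Borges | 12745
4  | Orwell | 70692
5  | Orwell | 70729
6  | Orwell | 5394 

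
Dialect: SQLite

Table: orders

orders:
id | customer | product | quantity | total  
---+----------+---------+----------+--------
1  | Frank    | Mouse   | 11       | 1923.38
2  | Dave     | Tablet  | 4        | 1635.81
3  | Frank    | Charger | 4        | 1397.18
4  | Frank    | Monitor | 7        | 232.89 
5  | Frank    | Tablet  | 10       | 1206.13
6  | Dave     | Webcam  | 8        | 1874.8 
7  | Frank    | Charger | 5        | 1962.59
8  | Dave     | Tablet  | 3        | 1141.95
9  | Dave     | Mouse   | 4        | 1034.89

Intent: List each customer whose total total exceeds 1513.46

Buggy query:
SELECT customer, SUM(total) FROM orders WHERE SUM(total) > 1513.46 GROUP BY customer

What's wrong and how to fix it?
Bug: WHERE runs before GROUP BY, so aggregates aren't available there

Fix: Move the aggregate condition to a HAVING clause

Corrected query:
SELECT customer, SUM(total) FROM orders GROUP BY customer HAVING SUM(total) > 1513.46

Result:
customer | SUM(total)
---------+-----------
Dave     | 5687.45   
Frank    | 6722.17   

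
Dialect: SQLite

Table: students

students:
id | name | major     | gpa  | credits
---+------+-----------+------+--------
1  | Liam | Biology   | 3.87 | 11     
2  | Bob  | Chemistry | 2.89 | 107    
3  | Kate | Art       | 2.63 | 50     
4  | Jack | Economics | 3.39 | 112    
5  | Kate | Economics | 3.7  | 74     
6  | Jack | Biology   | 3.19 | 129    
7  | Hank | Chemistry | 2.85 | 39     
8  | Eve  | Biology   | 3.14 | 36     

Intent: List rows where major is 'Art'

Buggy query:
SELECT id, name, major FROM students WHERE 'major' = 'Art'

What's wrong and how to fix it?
Bug: Single quotes denote string literals in SQL; the column name is being compared as a constant string

Fix: Remove the quotes around the column name (or use double quotes for an identifier)

Corrected query:
SELECT id, name, major FROM students WHERE major = 'Art'

Result:
id | name | major
---+------+------
3  | Kate | Art  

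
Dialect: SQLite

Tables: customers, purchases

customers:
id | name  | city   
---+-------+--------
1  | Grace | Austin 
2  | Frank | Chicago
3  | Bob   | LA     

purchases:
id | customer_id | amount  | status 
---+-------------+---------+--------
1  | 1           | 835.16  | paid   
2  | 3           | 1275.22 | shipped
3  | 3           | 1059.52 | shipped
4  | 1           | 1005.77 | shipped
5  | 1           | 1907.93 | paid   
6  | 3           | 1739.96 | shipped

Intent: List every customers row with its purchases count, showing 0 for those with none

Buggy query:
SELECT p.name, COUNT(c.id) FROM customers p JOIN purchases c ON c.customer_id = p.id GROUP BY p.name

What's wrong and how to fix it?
Bug: INNER JOIN drops customers rows that have no matching purchases rows

Fix: Use LEFT JOIN so parents without children still appear (COUNT(c.id) gives 0)

Corrected query:
SELECT p.name, COUNT(c.id) FROM customers p LEFT JOIN purchases c ON c.customer_id = p.id GROUP BY p.name

Result:
name  | COUNT(c.id)
------+------------
Bob   | 3          
Frank | 0          
Grace | 3          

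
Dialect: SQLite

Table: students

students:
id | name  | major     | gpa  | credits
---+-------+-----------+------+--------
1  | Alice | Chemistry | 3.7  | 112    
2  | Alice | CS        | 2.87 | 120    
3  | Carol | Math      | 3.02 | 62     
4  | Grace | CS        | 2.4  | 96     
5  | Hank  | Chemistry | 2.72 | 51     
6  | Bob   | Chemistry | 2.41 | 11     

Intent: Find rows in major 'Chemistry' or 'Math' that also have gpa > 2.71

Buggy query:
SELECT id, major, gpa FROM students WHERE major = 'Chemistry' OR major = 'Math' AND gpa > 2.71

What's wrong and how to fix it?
Bug: AND binds tighter than OR, so this parses as major = 'Chemistry' OR (major = 'Math' AND gpa > 2.71)

Fix: Add parentheses around the OR so the AND applies to both alternatives

Corrected query:
SELECT id, major, gpa FROM students WHERE (major = 'Chemistry' OR major = 'Math') AND gpa > 2.71

Result:
id | major     | gpa 
---+-----------+-----
1  | Chemistry | 3.7 
3  | Math      | 3.02
5  | Chemistry | 2.72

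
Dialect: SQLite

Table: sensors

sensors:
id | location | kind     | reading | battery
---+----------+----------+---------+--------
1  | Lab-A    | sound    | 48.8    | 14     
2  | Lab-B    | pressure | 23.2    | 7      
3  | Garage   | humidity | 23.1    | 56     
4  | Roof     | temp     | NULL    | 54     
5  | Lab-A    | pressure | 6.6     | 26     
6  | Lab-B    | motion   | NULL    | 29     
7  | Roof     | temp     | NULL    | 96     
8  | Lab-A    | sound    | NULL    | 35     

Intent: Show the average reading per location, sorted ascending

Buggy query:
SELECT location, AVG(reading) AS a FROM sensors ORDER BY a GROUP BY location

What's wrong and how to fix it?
Bug: GROUP BY must precede ORDER BY

Fix: Move ORDER BY to the end, after GROUP BY

Corrected query:
SELECT location, AVG(reading) AS a FROM sensors GROUP BY location ORDER BY a

Result:
location | a   
---------+-----
Roof     | NULL
Garage   | 23.1
Lab-B    | 23.2
Lab-A    | 27.7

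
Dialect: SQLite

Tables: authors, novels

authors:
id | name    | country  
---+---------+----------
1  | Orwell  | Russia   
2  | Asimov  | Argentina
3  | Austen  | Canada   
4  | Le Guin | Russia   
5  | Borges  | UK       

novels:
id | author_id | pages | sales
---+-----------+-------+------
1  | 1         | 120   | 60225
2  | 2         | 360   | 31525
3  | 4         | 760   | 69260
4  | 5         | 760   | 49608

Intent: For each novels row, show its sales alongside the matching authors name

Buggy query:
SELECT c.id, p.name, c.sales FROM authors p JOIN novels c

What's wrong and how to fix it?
Bug: Missing join condition: each novels row is matched to all authors rows instead of just its own

Fix: Add ON c.author_id = p.id to the JOIN

Corrected query:
SELECT c.id, p.name, c.sales FROM authors p JOIN novels c ON c.author_id = p.id

Result:
id | name    | sales
---+---------+------
1  | Orwell  | 60225
2  | Asimov  | 31525
3  | Le Guin | 69260
4  | Borges  | 49608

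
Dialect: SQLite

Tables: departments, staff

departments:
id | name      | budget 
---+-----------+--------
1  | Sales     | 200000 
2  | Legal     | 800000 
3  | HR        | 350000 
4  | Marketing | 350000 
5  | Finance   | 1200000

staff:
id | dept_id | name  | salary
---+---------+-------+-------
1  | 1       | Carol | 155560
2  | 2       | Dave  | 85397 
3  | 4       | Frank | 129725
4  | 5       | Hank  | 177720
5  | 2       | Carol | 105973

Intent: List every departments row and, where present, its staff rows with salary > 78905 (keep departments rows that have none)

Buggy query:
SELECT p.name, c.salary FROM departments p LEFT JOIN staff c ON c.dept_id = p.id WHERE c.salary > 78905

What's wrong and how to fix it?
Bug: A WHERE condition on the right-hand table after LEFT JOIN drops unmatched parents

Fix: Move the right-table condition into the ON clause so unmatched parents are kept

Corrected query:
SELECT p.name, c.salary FROM departments p LEFT JOIN staff c ON c.dept_id = p.id AND c.salary > 78905

Result:
name      | salary
----------+-------
Sales     | 155560
Legal     | 85397 
Legal     | 105973
HR        | NULL  
Marketing | 129725
Finance   | 177720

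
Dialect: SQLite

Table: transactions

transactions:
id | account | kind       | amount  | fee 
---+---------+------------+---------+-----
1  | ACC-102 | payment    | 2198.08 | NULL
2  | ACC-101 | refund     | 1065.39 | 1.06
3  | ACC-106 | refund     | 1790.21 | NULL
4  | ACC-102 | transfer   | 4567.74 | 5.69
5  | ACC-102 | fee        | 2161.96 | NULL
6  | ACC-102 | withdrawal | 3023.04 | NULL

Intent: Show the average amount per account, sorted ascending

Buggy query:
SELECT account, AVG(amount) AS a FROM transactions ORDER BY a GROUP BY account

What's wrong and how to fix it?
Bug: ORDER BY appears before GROUP BY; SQL clause order requires GROUP BY first

Fix: Reorder: SELECT … FROM … GROUP BY … ORDER BY …

Corrected query:
SELECT account, AVG(amount) AS a FROM transactions GROUP BY account ORDER BY a

Result:
account | a       
--------+---------
ACC-101 | 1065.39 
ACC-106 | 1790.21 
ACC-102 | 2987.705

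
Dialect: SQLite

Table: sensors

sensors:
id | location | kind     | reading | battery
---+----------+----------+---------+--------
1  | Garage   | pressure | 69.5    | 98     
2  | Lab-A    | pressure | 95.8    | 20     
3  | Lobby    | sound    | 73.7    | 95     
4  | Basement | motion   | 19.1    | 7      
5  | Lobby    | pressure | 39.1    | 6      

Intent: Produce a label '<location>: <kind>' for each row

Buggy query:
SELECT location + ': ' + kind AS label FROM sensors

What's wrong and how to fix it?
Bug: '+' is numeric addition; on text columns SQLite converts them to 0 instead of concatenating

Fix: Use the || operator for string concatenation

Corrected query:
SELECT location || ': ' || kind AS label FROM sensors

Result:
label           
----------------
Garage: pressure
Lab-A: pressure 
Lobby: sound    
Basement: motion
Lobby: pressure 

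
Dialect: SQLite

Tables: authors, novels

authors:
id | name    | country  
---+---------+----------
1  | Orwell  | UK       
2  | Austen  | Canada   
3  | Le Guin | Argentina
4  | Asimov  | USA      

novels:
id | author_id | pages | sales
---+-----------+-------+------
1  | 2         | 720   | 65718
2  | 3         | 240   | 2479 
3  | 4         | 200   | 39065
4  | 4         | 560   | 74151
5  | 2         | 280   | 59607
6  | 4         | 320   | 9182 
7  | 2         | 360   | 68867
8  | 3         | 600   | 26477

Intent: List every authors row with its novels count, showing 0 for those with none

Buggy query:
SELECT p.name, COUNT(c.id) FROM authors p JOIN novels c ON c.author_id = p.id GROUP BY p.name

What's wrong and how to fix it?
Bug: An inner join excludes parents with zero children

Fix: Switch to LEFT JOIN to retain unmatched parent rows

Corrected query:
SELECT p.name, COUNT(c.id) FROM authors p LEFT JOIN novels c ON c.author_id = p.id GROUP BY p.name

Result:
name    | COUNT(c.id)
--------+------------
Asimov  | 3          
Austen  | 3          
Le Guin | 2          
Orwell  | 0          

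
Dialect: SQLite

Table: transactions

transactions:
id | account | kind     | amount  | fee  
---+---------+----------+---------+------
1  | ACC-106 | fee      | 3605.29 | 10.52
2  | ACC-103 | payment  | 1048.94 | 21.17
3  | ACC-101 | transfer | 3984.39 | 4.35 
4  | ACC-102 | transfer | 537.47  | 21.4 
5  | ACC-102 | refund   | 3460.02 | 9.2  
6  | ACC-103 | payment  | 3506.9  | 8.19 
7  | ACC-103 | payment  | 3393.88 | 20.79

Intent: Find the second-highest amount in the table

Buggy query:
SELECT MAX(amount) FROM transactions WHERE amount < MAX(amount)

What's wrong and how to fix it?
Bug: MAX(amount) on the right of the comparison is an aggregate-in-WHERE error

Fix: Compute the overall MAX in a subquery, then take MAX of rows below it

Corrected query:
SELECT MAX(amount) FROM transactions WHERE amount < (SELECT MAX(amount) FROM transactions)

Result:
MAX(amount)
-----------
3605.29    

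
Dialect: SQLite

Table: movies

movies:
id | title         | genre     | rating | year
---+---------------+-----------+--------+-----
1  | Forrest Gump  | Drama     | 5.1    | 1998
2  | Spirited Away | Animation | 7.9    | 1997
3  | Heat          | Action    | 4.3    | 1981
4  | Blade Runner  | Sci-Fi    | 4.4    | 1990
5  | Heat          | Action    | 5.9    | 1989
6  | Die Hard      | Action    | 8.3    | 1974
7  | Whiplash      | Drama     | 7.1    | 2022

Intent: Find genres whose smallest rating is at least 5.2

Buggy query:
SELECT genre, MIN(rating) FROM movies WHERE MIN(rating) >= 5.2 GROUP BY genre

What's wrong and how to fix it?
Bug: Aggregates like MIN are computed per group after WHERE runs

Fix: Replace WHERE with HAVING after the GROUP BY

Corrected query:
SELECT genre, MIN(rating) FROM movies GROUP BY genre HAVING MIN(rating) >= 5.2

Result:
genre     | MIN(rating)
----------+------------
Animation | 7.9        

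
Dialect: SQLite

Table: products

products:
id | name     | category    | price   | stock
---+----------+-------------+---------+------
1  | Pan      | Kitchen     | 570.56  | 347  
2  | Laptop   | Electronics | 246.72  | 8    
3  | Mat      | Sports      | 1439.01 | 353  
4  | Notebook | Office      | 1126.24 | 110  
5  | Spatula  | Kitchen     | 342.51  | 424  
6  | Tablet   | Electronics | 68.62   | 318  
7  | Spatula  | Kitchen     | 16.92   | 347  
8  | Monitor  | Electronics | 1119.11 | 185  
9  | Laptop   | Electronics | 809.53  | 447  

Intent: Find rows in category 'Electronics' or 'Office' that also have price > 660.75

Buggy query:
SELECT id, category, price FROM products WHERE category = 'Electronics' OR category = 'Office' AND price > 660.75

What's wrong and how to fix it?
Bug: AND binds tighter than OR, so this parses as category = 'Electronics' OR (category = 'Office' AND price > 660.75)

Fix: Group the OR with parentheses (or use IN), then AND the threshold

Corrected query:
SELECT id, category, price FROM products WHERE (category = 'Electronics' OR category = 'Office') AND price > 660.75

Result:
id | category    | price  
---+-------------+--------
4  | Office      | 1126.24
8  | Electronics | 1119.11
9  | Electronics | 809.53 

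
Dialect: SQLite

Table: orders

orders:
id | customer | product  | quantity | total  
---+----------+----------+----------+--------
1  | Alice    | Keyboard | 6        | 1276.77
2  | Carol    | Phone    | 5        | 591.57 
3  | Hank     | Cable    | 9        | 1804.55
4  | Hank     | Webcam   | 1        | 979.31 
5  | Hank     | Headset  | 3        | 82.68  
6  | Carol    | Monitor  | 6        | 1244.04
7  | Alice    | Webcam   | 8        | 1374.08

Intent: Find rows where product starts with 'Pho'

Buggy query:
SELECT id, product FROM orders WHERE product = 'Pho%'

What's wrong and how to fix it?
Bug: '=' compares the literal string including the % character; pattern matching needs LIKE

Fix: Replace '=' with LIKE so 'Pho%' is treated as a pattern

Corrected query:
SELECT id, product FROM orders WHERE product LIKE 'Pho%'

Result:
id | product
---+--------
2  | Phone  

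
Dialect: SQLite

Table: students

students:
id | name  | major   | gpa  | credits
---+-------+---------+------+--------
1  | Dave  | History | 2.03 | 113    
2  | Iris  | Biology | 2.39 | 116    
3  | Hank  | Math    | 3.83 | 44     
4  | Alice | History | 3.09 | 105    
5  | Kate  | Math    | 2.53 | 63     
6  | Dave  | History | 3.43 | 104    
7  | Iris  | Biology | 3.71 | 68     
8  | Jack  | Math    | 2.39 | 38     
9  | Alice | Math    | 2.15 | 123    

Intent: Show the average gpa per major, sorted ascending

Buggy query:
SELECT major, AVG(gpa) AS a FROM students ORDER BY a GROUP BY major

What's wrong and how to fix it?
Bug: ORDER BY appears before GROUP BY; SQL clause order requires GROUP BY first

Fix: Reorder: SELECT … FROM … GROUP BY … ORDER BY …

Corrected query:
SELECT major, AVG(gpa) AS a FROM students GROUP BY major ORDER BY a

Result:
major   | a    
--------+------
Math    | 2.725
History | 2.85 
Biology | 3.05 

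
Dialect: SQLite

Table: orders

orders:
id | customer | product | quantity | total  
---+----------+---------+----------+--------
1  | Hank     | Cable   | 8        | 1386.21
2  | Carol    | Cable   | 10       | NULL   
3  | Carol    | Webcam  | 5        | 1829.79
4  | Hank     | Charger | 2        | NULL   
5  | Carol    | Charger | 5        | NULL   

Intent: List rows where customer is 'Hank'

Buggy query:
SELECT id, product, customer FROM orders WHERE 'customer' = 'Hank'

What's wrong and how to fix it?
Bug: 'customer' in single quotes is a string literal, not the column; the comparison is literal-vs-literal and never true

Fix: Remove the quotes around the column name (or use double quotes for an identifier)

Corrected query:
SELECT id, product, customer FROM orders WHERE customer = 'Hank'

Result:
id | product | customer
---+---------+---------
1  | Cable   | Hank    
4  | Charger | Hank    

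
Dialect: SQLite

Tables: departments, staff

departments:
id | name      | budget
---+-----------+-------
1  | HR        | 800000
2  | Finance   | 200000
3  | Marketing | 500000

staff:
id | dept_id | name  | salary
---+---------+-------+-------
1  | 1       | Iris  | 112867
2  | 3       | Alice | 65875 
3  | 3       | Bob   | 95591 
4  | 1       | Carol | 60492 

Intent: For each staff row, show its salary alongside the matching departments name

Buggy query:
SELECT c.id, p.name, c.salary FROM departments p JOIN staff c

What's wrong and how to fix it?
Bug: Missing join condition: each staff row is matched to all departments rows instead of just its own

Fix: Specify the join condition linking the foreign key to the parent id

Corrected query:
SELECT c.id, p.name, c.salary FROM departments p JOIN staff c ON c.dept_id = p.id

Result:
id | name      | salary
---+-----------+-------
1  | HR        | 112867
2  | Marketing | 65875 
3  | Marketing | 95591 
4  | HR        | 60492 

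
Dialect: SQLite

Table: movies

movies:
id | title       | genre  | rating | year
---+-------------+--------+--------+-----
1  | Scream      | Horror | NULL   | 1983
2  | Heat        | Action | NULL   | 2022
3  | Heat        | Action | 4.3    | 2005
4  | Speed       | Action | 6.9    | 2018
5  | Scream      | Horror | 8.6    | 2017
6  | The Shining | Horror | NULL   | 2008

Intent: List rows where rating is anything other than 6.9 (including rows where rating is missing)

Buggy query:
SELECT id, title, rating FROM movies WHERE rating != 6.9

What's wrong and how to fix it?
Bug: Inequality against NULL is unknown, not true; rows with NULL are dropped

Fix: Handle NULL separately with IS NULL alongside the inequality

Corrected query:
SELECT id, title, rating FROM movies WHERE rating != 6.9 OR rating IS NULL

Result:
id | title       | rating
---+-------------+-------
1  | Scream      | NULL  
2  | Heat        | NULL  
3  | Heat        | 4.3   
5  | Scream      | 8.6   
6  | The Shining | NULL  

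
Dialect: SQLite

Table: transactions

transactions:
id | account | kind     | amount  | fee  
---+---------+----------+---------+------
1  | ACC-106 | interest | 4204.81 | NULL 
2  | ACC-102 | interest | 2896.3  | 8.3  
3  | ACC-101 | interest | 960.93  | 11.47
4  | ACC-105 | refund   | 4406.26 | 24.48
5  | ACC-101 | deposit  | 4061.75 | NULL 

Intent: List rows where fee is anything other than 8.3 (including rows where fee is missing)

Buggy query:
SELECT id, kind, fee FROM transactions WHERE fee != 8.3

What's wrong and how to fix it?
Bug: 'fee != 8.3' is unknown when fee is NULL, so NULL rows are silently excluded

Fix: Handle NULL separately with IS NULL alongside the inequality

Corrected query:
SELECT id, kind, fee FROM transactions WHERE fee != 8.3 OR fee IS NULL

Result:
id | kind     | fee  
---+----------+------
1  | interest | NULL 
3  | interest | 11.47
4  | refund   | 24.48
5  | deposit  | NULL 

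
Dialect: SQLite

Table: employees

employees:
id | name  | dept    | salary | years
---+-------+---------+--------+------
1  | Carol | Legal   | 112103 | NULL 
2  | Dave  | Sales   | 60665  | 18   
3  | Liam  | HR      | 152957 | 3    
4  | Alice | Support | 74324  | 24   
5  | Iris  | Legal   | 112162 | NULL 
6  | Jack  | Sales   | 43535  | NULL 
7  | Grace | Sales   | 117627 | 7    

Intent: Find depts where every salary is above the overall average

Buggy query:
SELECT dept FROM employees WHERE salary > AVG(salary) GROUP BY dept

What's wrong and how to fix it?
Bug: WHERE evaluates per row before aggregation, so AVG() is unavailable

Fix: Use a subquery for AVG and a HAVING MIN(...) filter so the condition holds for every row in the group

Corrected query:
SELECT dept FROM employees GROUP BY dept HAVING MIN(salary) > (SELECT AVG(salary) FROM employees)

Result:
dept 
-----
HR   
Legal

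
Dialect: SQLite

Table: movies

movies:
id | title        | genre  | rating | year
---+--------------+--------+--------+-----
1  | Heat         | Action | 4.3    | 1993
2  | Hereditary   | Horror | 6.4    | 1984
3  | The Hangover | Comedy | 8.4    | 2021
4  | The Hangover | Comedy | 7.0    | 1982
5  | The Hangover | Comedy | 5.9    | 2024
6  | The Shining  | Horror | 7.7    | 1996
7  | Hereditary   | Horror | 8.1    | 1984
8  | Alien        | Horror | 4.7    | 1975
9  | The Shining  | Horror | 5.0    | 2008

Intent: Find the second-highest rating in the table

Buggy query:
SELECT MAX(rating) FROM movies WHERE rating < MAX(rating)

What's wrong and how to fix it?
Bug: The inner MAX is an aggregate inside WHERE, which is not allowed

Fix: Put the inner MAX in a scalar subquery

Corrected query:
SELECT MAX(rating) FROM movies WHERE rating < (SELECT MAX(rating) FROM movies)

Result:
MAX(rating)
-----------
8.1        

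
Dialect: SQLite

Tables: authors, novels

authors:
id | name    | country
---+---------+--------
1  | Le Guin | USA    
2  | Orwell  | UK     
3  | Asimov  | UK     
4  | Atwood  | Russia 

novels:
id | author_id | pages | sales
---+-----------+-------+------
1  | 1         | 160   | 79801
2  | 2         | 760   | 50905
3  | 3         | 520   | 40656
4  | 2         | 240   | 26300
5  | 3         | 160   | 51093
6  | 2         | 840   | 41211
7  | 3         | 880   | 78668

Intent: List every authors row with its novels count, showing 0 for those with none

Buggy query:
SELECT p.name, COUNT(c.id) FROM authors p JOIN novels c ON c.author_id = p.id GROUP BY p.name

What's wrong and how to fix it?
Bug: An inner join excludes parents with zero children

Fix: Use LEFT JOIN so parents without children still appear (COUNT(c.id) gives 0)

Corrected query:
SELECT p.name, COUNT(c.id) FROM authors p LEFT JOIN novels c ON c.author_id = p.id GROUP BY p.name

Result:
name    | COUNT(c.id)
--------+------------
Asimov  | 3          
Atwood  | 0          
Le Guin | 1          
Orwell  | 3          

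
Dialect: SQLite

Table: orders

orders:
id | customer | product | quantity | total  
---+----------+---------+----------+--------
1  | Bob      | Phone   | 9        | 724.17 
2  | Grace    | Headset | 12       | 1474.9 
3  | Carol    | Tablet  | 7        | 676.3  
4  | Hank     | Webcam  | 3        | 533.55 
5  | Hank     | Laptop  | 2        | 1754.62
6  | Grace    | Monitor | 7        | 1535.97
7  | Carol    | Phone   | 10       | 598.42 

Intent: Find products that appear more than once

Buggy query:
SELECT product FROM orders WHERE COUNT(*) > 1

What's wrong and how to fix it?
Bug: COUNT(*) is an aggregate and cannot be used in WHERE

Fix: GROUP BY product, then filter groups with HAVING COUNT(*) > 1

Corrected query:
SELECT product FROM orders GROUP BY product HAVING COUNT(*) > 1

Result:
product
-------
Phone  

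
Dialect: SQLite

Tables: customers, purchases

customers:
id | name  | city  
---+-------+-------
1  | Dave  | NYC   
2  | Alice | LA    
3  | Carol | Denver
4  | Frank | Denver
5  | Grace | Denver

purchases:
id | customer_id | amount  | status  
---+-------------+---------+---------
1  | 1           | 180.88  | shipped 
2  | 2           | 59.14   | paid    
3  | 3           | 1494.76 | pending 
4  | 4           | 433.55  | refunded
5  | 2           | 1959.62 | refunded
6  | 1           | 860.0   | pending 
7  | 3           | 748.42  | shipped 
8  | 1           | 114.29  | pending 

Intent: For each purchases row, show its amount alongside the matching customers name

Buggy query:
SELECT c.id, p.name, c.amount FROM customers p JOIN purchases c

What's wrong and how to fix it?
Bug: Missing join condition: each purchases row is matched to all customers rows instead of just its own

Fix: Add ON c.customer_id = p.id to the JOIN

Corrected query:
SELECT c.id, p.name, c.amount FROM customers p JOIN purchases c ON c.customer_id = p.id

Result:
id | name  | amount 
---+-------+--------
1  | Dave  | 180.88 
2  | Alice | 59.14  
3  | Carol | 1494.76
4  | Frank | 433.55 
5  | Alice | 1959.62
6  | Dave  | 860    
7  | Carol | 748.42 
8  | Dave  | 114.29 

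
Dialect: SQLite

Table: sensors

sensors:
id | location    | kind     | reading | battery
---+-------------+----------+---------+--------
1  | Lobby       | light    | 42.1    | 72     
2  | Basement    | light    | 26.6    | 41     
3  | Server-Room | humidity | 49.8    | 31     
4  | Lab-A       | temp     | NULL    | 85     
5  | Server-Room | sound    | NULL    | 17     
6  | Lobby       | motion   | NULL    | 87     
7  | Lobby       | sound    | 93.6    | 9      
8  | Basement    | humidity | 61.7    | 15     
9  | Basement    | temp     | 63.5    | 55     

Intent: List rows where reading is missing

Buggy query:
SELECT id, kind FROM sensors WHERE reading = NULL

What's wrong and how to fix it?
Bug: Comparing to NULL with '=' never matches; NULL = NULL is unknown, not true

Fix: Replace '= NULL' with 'IS NULL'

Corrected query:
SELECT id, kind FROM sensors WHERE reading IS NULL

Result:
id | kind  
---+-------
4  | temp  
5  | sound 
6  | motion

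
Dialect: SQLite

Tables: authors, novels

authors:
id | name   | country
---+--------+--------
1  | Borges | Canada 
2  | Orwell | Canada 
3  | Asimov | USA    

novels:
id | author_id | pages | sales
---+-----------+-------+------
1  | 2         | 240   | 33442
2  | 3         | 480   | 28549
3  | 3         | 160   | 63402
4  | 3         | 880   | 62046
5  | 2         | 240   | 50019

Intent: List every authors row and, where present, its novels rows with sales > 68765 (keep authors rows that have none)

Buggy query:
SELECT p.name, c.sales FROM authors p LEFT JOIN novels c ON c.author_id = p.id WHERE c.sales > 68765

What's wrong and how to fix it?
Bug: Filtering c.sales in WHERE discards the NULL rows produced by LEFT JOIN, turning it into an inner join

Fix: Move the right-table condition into the ON clause so unmatched parents are kept

Corrected query:
SELECT p.name, c.sales FROM authors p LEFT JOIN novels c ON c.author_id = p.id AND c.sales > 68765

Result:
name   | sales
-------+------
Borges | NULL 
Orwell | NULL 
Asimov | NULL 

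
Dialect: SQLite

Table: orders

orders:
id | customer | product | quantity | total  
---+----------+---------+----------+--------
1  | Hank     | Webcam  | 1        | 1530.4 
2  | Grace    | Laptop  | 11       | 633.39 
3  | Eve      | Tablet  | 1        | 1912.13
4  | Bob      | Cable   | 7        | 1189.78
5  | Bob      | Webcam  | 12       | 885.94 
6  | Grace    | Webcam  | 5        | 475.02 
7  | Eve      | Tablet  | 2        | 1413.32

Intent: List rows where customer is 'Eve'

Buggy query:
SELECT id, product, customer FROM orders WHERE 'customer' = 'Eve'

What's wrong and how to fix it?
Bug: Single quotes denote string literals in SQL; the column name is being compared as a constant string

Fix: Reference the column as customer without single quotes

Corrected query:
SELECT id, product, customer FROM orders WHERE customer = 'Eve'

Result:
id | product | customer
---+---------+---------
3  | Tablet  | Eve     
7  | Tablet  | Eve     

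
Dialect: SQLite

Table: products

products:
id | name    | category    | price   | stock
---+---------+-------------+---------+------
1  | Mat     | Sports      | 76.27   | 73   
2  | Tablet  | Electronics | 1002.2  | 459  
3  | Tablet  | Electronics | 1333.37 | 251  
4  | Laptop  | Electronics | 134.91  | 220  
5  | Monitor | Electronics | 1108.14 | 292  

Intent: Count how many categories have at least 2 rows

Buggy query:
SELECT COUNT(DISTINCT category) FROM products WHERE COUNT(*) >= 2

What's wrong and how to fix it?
Bug: COUNT(*) cannot appear in WHERE; the per-group count doesn't exist yet

Fix: Group first with HAVING COUNT(*) >= 2, then COUNT the resulting groups

Corrected query:
SELECT COUNT(*) FROM (SELECT category FROM products GROUP BY category HAVING COUNT(*) >= 2)

Result:
COUNT(*)
--------
1       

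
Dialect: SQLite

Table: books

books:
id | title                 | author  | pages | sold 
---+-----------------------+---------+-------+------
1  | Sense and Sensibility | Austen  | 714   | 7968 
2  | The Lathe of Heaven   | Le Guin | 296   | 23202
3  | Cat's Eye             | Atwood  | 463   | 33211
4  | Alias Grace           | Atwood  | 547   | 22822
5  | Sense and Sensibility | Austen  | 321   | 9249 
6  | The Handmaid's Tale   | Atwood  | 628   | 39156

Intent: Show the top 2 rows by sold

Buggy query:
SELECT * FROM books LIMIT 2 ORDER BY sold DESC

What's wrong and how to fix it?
Bug: LIMIT must come after ORDER BY

Fix: Sort with ORDER BY, then apply LIMIT

Corrected query:
SELECT * FROM books ORDER BY sold DESC LIMIT 2

Result:
id | title               | author | pages | sold 
---+---------------------+--------+-------+------
6  | The Handmaid's Tale | Atwood | 628   | 39156
3  | Cat's Eye           | Atwood | 463   | 33211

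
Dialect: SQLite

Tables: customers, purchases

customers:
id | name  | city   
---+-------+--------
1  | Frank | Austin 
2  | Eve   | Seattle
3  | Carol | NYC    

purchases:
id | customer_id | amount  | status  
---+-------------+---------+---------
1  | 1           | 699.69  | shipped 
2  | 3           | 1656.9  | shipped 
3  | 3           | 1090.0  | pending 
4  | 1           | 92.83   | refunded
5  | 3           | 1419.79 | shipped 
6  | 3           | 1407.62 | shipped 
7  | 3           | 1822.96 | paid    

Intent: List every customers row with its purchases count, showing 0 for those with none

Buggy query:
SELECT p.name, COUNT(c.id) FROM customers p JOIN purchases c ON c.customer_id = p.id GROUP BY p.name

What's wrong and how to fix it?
Bug: An inner join excludes parents with zero children

Fix: Use LEFT JOIN so parents without children still appear (COUNT(c.id) gives 0)

Corrected query:
SELECT p.name, COUNT(c.id) FROM customers p LEFT JOIN purchases c ON c.customer_id = p.id GROUP BY p.name

Result:
name  | COUNT(c.id)
------+------------
Carol | 5          
Eve   | 0          
Frank | 2          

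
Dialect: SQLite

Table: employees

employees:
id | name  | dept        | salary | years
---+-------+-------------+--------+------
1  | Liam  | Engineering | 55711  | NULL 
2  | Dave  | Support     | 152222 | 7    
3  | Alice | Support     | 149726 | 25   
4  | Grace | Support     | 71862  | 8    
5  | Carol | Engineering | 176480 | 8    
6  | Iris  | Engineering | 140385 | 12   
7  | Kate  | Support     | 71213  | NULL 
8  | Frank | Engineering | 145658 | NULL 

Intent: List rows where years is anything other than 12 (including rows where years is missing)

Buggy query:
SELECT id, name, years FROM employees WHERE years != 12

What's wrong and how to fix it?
Bug: Inequality against NULL is unknown, not true; rows with NULL are dropped

Fix: Handle NULL separately with IS NULL alongside the inequality

Corrected query:
SELECT id, name, years FROM employees WHERE years != 12 OR years IS NULL

Result:
id | name  | years
---+-------+------
1  | Liam  | NULL 
2  | Dave  | 7    
3  | Alice | 25   
4  | Grace | 8    
5  | Carol | 8    
7  | Kate  | NULL 
8  | Frank | NULL 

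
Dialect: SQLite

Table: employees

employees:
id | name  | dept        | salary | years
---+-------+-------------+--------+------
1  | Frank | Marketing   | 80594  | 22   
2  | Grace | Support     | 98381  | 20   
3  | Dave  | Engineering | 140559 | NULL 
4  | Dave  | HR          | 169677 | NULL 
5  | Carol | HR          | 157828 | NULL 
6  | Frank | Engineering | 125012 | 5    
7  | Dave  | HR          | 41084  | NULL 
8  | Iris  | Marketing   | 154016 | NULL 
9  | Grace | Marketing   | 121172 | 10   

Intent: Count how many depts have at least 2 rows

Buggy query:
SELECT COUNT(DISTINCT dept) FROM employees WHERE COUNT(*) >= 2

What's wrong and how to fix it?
Bug: WHERE filters individual rows, not groups, so a group-level COUNT is invalid there

Fix: Use a subquery that GROUPs and filters with HAVING, then count its rows

Corrected query:
SELECT COUNT(*) FROM (SELECT dept FROM employees GROUP BY dept HAVING COUNT(*) >= 2)

Result:
COUNT(*)
--------
3       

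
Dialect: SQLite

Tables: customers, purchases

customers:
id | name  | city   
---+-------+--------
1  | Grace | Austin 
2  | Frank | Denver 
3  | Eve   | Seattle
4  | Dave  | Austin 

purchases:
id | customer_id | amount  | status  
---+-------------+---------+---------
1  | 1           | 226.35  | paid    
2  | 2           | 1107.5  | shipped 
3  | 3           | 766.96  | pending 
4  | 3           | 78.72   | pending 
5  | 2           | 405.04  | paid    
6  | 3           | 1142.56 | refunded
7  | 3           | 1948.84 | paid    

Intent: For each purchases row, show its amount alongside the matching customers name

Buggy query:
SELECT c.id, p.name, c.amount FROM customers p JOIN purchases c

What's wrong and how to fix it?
Bug: JOIN with no ON clause produces a cartesian product; every purchases row pairs with every customers row

Fix: Add ON c.customer_id = p.id to the JOIN

Corrected query:
SELECT c.id, p.name, c.amount FROM customers p JOIN purchases c ON c.customer_id = p.id

Result:
id | name  | amount 
---+-------+--------
1  | Grace | 226.35 
2  | Frank | 1107.5 
3  | Eve   | 766.96 
4  | Eve   | 78.72  
5  | Frank | 405.04 
6  | Eve   | 1142.56
7  | Eve   | 1948.84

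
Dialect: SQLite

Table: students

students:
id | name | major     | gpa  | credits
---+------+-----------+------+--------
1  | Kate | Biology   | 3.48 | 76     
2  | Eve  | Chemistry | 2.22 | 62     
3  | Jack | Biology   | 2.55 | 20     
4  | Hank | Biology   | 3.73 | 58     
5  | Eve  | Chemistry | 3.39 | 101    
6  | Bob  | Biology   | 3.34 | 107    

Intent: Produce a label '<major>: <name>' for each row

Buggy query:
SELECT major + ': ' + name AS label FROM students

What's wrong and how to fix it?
Bug: SQLite uses || for string concatenation; + coerces text to numbers (yielding 0)

Fix: Use the || operator for string concatenation

Corrected query:
SELECT major || ': ' || name AS label FROM students

Result:
label         
--------------
Biology: Kate 
Chemistry: Eve
Biology: Jack 
Biology: Hank 
Chemistry: Eve
Biology: Bob  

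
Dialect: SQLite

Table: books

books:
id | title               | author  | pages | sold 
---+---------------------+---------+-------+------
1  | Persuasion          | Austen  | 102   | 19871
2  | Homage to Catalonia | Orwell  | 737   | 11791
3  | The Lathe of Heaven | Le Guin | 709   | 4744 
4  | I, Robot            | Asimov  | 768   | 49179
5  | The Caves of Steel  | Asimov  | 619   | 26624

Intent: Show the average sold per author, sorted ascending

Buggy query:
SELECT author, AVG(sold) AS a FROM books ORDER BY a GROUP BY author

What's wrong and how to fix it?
Bug: ORDER BY appears before GROUP BY; SQL clause order requires GROUP BY first

Fix: Move ORDER BY to the end, after GROUP BY

Corrected query:
SELECT author, AVG(sold) AS a FROM books GROUP BY author ORDER BY a

Result:
author  | a      
--------+--------
Le Guin | 4744   
Orwell  | 11791  
Austen  | 19871  
Asimov  | 37901.5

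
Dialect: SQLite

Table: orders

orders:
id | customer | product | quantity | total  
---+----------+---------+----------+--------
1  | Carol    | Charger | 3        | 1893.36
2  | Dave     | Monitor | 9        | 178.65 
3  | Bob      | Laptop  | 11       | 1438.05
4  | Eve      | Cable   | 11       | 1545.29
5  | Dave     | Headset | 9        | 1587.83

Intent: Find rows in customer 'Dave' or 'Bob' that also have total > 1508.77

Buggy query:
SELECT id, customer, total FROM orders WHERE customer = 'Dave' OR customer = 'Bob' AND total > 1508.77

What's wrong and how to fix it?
Bug: AND binds tighter than OR, so this parses as customer = 'Dave' OR (customer = 'Bob' AND total > 1508.77)

Fix: Add parentheses around the OR so the AND applies to both alternatives

Corrected query:
SELECT id, customer, total FROM orders WHERE (customer = 'Dave' OR customer = 'Bob') AND total > 1508.77

Result:
id | customer | total  
---+----------+--------
5  | Dave     | 1587.83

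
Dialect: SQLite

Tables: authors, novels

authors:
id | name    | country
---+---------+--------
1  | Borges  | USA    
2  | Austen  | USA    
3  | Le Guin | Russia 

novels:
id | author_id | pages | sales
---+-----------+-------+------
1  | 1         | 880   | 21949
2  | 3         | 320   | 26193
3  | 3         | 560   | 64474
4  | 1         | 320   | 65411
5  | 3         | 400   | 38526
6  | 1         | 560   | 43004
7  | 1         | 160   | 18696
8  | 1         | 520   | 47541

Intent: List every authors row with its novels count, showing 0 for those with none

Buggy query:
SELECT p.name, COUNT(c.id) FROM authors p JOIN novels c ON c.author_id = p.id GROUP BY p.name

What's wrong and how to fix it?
Bug: An inner join excludes parents with zero children

Fix: Switch to LEFT JOIN to retain unmatched parent rows

Corrected query:
SELECT p.name, COUNT(c.id) FROM authors p LEFT JOIN novels c ON c.author_id = p.id GROUP BY p.name

Result:
name    | COUNT(c.id)
--------+------------
Austen  | 0          
Borges  | 5          
Le Guin | 3          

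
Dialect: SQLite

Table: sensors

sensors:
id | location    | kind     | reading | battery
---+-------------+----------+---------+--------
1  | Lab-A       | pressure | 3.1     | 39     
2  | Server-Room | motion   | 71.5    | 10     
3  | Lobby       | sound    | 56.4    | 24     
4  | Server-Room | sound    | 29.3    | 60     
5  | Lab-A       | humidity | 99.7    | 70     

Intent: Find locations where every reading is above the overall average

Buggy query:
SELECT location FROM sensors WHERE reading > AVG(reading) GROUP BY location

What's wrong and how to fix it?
Bug: AVG() is an aggregate; it can't sit directly in WHERE

Fix: Use a subquery for AVG and a HAVING MIN(...) filter so the condition holds for every row in the group

Corrected query:
SELECT location FROM sensors GROUP BY location HAVING MIN(reading) > (SELECT AVG(reading) FROM sensors)

Result:
location
--------
Lobby   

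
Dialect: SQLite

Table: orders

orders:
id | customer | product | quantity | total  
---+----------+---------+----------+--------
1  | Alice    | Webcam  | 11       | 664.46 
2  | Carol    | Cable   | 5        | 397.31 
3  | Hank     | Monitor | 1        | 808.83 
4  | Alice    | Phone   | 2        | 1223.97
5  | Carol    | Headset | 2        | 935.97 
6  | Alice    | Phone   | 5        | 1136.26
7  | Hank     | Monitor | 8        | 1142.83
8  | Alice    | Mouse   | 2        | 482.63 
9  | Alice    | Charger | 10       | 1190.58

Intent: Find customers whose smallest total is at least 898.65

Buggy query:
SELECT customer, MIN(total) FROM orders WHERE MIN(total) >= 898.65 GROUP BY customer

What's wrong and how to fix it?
Bug: MIN() in WHERE is a misuse of aggregate

Fix: Replace WHERE with HAVING after the GROUP BY

Corrected query:
SELECT customer, MIN(total) FROM orders GROUP BY customer HAVING MIN(total) >= 898.65

Result:
(no rows)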